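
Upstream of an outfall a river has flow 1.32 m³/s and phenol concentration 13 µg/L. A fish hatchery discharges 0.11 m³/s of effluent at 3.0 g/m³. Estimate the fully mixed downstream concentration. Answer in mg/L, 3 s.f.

13 µg/L = 0.013 mg/L.
Flow-weighted mixing gives C = (0.11·3 + 1.32·0.013) / (0.11 + 1.32) = 0.3472/1.43 = 0.2428 mg/L.

0.243 mg/L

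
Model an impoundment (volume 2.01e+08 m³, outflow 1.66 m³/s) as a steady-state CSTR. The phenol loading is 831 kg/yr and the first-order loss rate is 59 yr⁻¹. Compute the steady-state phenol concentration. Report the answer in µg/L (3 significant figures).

Outflow Q = 1.66 m³/s × 3.156e+07 s/yr = 5.239e+07 m³/yr.
Steady-state CSTR mass balance: W = Q·C + k·V·C, so C = W/(Q + kV).
Q + kV = 5.239e+07 + 59·2.01e+08 = 1.191e+10 m³/yr.
C = 831/1.191e+10 = 6.977e-08 kg/m³ = 6.977e-05 mg/L = 0.06977 µg/L.

0.0698 µg/L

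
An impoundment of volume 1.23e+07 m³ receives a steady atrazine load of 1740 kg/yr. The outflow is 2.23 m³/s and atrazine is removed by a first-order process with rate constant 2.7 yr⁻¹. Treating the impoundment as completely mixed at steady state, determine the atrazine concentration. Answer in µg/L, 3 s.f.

16.8 µg/L

Outflow Q = 2.23 m³/s × 3.156e+07 s/yr = 7.037e+07 m³/yr.
Steady-state CSTR mass balance: W = Q·C + k·V·C, so C = W/(Q + kV).
Q + kV = 7.037e+07 + 2.7·1.23e+07 = 1.036e+08 m³/yr.
C = 1740/1.036e+08 = 1.68e-05 kg/m³ = 0.0168 mg/L = 16.8 µg/L.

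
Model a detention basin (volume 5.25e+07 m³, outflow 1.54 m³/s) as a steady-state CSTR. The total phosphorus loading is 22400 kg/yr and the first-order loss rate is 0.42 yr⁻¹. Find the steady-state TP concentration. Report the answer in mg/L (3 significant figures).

0.317 mg/L

Outflow Q = 1.54 m³/s × 3.156e+07 s/yr = 4.86e+07 m³/yr.
Steady-state CSTR mass balance: W = Q·C + k·V·C, so C = W/(Q + kV).
Q + kV = 4.86e+07 + 0.42·5.25e+07 = 7.065e+07 m³/yr.
C = 22400/7.065e+07 = 0.0003171 kg/m³ = 0.3171 mg/L.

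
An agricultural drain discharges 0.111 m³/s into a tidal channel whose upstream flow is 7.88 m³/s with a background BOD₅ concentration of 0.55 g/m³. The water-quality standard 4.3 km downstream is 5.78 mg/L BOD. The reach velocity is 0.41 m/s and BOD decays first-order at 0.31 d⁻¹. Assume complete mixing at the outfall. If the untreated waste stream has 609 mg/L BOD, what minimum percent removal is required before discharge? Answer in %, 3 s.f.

Travel time to the compliance point: t = 4300/0.41 = 1.049e+04 s = 0.1214 d; decay factor exp(−0.31·0.1214) = 0.9631.
So the concentration just after mixing may be at most 5.78/0.9631 = 6.002 mg/L.
Mass balance: 6.002·7.991 = 0.111·Cₑ + 7.88·0.55.
Cₑ = (47.96 − 4.334) / 0.111 = 393 mg/L.
Required removal = 1 − 393/609 = 35.46 %.

35.5 %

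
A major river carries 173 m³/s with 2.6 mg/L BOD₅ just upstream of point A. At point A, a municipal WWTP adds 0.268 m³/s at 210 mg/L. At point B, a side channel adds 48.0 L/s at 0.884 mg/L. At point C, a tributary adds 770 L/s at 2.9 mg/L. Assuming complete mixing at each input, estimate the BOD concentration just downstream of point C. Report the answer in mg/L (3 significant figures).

2.92 mg/L

After input A: C = (173·2.6 + 0.268·210) / 173.3 = 2.921 mg/L.
48.0 L/s = 0.048 m³/s.
After input B: C = (173.3·2.921 + 0.048·0.884) / 173.3 = 2.92 mg/L.
770 L/s = 0.77 m³/s.
After input C: C = (173.3·2.92 + 0.77·2.9) / 174.1 = 2.92 mg/L.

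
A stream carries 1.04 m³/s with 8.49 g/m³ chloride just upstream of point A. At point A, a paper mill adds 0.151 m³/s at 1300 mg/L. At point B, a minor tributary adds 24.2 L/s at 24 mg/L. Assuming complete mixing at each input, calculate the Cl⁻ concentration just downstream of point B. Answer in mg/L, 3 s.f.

169 mg/L

After input A: C = (1.04·8.49 + 0.151·1300) / 1.191 = 172.2 mg/L.
24.2 L/s = 0.0242 m³/s.
After input B: C = (1.191·172.2 + 0.0242·24) / 1.215 = 169.3 mg/L.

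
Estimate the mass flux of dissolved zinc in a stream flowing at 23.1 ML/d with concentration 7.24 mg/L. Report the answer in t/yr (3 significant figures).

61.1 t/yr

23.1 ML/d = 0.2674 m³/s.
Mass flux = Q·C = 0.2674 m³/s × 7.24 g/m³ = 1.936 g/s.
= 1.936 g/s × 31.56 = 61.09 t/yr.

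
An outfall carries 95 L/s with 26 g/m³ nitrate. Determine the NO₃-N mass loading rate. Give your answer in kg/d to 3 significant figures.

213 kg/d

95 L/s = 0.095 m³/s.
Mass flux = Q·C = 0.095 m³/s × 26 g/m³ = 2.47 g/s.
= 2.47 g/s × 86.4 = 213.4 kg/d.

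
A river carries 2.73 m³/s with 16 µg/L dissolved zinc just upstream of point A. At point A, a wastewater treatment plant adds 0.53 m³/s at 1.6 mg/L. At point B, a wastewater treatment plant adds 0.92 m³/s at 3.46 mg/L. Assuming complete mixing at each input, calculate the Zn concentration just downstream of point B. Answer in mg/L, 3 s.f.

16 µg/L = 0.016 mg/L.
After input A: C = (2.73·0.016 + 0.53·1.6) / 3.26 = 0.2735 mg/L.
After input B: C = (3.26·0.2735 + 0.92·3.46) / 4.18 = 0.9749 mg/L.

0.975 mg/L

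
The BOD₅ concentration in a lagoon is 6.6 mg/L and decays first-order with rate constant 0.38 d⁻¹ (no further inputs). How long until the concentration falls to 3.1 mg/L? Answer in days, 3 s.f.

1.99 d

t = ln(C₀/C)/k = ln(6.6/3.1)/0.38 = 0.7557/0.38 = 1.989 d.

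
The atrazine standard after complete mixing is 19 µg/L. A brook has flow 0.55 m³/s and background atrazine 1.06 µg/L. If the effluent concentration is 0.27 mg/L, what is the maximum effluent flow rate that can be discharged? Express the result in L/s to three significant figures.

39.3 L/s

1.06 µg/L = 0.00106 mg/L.
19 µg/L = 0.019 mg/L.
Mass balance at complete mixing: C_std·(Q_w + Q_r) = Q_w·C_e + Q_r·C_b.
Rearranging, Q_w = Q_r·(C_std − C_b)/(C_e − C_std) = 0.55·(0.019 − 0.00106) / (0.27 − 0.019) = 0.03931 m³/s.
= 39.31 L/s.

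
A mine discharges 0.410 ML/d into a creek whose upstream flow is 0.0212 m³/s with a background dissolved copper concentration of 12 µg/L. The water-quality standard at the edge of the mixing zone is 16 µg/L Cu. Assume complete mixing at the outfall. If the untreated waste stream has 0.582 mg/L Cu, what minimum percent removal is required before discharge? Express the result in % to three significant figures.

0.410 ML/d = 0.004745 m³/s.
12 µg/L = 0.012 mg/L.
16 µg/L = 0.016 mg/L.
Mass balance: 0.016·0.02595 = 0.004745·Cₑ + 0.0212·0.012.
Cₑ = (0.0004151 − 0.0002544) / 0.004745 = 0.03387 mg/L.
Required removal = 1 − 0.03387/0.582 = 94.18 %.

94.2 %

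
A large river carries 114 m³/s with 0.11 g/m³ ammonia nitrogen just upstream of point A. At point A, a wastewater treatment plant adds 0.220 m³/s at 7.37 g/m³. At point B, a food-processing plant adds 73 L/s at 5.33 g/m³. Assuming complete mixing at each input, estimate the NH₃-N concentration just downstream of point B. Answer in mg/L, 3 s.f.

After input A: C = (114·0.11 + 0.22·7.37) / 114.2 = 0.124 mg/L.
73 L/s = 0.073 m³/s.
After input B: C = (114.2·0.124 + 0.073·5.33) / 114.3 = 0.1273 mg/L.

0.127 mg/L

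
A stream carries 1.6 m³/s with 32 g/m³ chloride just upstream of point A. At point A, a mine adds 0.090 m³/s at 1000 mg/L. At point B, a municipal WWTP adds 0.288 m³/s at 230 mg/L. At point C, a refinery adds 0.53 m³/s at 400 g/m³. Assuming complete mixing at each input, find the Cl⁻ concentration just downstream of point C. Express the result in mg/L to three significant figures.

After input A: C = (1.6·32 + 0.09·1000) / 1.69 = 83.55 mg/L.
After input B: C = (1.69·83.55 + 0.288·230) / 1.978 = 104.9 mg/L.
After input C: C = (1.978·104.9 + 0.53·400) / 2.508 = 167.2 mg/L.

167 mg/L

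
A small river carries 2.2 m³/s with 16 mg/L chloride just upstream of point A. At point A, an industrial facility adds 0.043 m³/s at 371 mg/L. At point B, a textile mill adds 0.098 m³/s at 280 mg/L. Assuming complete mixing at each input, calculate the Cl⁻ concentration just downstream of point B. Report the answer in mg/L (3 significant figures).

After input A: C = (2.2·16 + 0.043·371) / 2.243 = 22.81 mg/L.
After input B: C = (2.243·22.81 + 0.098·280) / 2.341 = 33.57 mg/L.

33.6 mg/L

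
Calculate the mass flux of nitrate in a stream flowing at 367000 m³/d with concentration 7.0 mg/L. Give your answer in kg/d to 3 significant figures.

367000 m³/d = 4.248 m³/s.
Mass flux = Q·C = 4.248 m³/s × 7 g/m³ = 29.73 g/s.
= 29.73 g/s × 86.4 = 2569 kg/d.

2570 kg/d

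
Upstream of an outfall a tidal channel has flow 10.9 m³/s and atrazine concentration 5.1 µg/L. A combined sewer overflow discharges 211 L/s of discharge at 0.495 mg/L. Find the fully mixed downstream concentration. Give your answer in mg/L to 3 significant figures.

0.0144 mg/L

211 L/s = 0.211 m³/s.
5.1 µg/L = 0.0051 mg/L.
By mass balance at complete mixing, C = (0.211·0.495 + 10.9·0.0051) / (0.211 + 10.9) = 0.16/11.11 = 0.0144 mg/L.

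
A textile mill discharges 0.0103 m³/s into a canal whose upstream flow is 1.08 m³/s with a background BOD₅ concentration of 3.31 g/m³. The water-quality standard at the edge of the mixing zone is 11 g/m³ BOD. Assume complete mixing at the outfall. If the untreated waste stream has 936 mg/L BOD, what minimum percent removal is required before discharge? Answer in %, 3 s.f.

12.7 %

Mass balance: 11·1.09 = 0.0103·Cₑ + 1.08·3.31.
Cₑ = (11.99 − 3.575) / 0.0103 = 817.3 mg/L.
Required removal = 1 − 817.3/936 = 12.68 %.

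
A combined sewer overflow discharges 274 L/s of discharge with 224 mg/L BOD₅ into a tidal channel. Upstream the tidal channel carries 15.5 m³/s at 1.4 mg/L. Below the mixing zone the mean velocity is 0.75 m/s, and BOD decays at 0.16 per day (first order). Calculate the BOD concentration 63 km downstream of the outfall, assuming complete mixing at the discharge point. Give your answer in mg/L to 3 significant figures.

274 L/s = 0.274 m³/s.
After complete mixing, C₀ = (0.274·224 + 15.5·1.4) / 15.77 = 5.267 mg/L.
Travel time t = 6.3e+04 m / 0.75 m/s = 8.4e+04 s = 0.9722 d.
C = 5.267·exp(−0.16·0.9722) = 5.267·0.8559 = 4.508 mg/L.

4.51 mg/L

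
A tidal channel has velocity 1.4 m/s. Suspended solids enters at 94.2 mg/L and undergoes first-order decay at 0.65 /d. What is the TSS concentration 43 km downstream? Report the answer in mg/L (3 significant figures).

Travel time t = 43 km / 1.4 m/s = 4.3e+04/1.4 = 3.071e+04 s = 0.3555 d.
First-order decay: C = 94.2·exp(−0.65·0.3555) = 94.2·0.7937 = 74.77 mg/L.

74.8 mg/L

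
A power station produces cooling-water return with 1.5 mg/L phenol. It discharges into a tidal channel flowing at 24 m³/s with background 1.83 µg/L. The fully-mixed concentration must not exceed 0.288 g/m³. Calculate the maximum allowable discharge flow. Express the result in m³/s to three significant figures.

5.67 m³/s

1.83 µg/L = 0.00183 mg/L.
Mass balance at complete mixing: C_std·(Q_w + Q_r) = Q_w·C_e + Q_r·C_b.
Rearranging, Q_w = Q_r·(C_std − C_b)/(C_e − C_std) = 24·(0.288 − 0.00183) / (1.5 − 0.288) = 5.667 m³/s.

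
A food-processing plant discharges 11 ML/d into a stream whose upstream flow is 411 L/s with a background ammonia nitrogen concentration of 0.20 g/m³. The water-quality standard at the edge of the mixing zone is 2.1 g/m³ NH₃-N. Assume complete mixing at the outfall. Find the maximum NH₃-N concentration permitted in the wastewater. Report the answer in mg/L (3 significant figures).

11 ML/d = 0.1273 m³/s.
411 L/s = 0.411 m³/s.
Mass balance: 2.1·0.5383 = 0.1273·Cₑ + 0.411·0.2.
Cₑ = (1.13 − 0.0822) / 0.1273 = 8.234 mg/L.

8.23 mg/L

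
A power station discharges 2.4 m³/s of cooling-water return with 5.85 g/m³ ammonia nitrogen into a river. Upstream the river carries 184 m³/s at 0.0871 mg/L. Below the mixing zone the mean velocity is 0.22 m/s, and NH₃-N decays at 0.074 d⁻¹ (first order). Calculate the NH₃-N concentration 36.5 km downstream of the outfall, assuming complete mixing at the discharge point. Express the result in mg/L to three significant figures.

After complete mixing, C₀ = (2.4·5.85 + 184·0.0871) / 186.4 = 0.1613 mg/L.
Travel time t = 3.65e+04 m / 0.22 m/s = 1.659e+05 s = 1.92 d.
C = 0.1613·exp(−0.074·1.92) = 0.1613·0.8675 = 0.1399 mg/L.

0.140 mg/L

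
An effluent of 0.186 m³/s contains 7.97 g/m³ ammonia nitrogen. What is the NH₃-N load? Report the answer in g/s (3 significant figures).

1.48 g/s

Mass flux = Q·C = 0.186 m³/s × 7.97 g/m³ = 1.482 g/s.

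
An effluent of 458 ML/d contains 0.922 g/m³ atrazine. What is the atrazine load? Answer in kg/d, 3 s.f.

422 kg/d

458 ML/d = 5.301 m³/s.
Mass flux = Q·C = 5.301 m³/s × 0.922 g/m³ = 4.887 g/s.
= 4.887 g/s × 86.4 = 422.3 kg/d.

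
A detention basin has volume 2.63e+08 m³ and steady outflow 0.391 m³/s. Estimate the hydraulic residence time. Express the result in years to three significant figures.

Q = 0.391 m³/s × 3.156e+07 s/yr = 1.234e+07 m³/yr.
Hydraulic residence time τ = V/Q = 2.63e+08/1.234e+07 = 21.31 yr.

21.3 yr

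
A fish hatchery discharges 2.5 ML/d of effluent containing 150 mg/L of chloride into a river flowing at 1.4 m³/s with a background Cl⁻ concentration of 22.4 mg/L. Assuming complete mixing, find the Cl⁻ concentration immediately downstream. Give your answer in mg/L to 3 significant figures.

2.5 ML/d = 0.02894 m³/s.
Conservation of mass across the mixing zone: C = (0.02894·150 + 1.4·22.4) / (0.02894 + 1.4) = 35.7/1.429 = 24.98 mg/L.

25.0 mg/L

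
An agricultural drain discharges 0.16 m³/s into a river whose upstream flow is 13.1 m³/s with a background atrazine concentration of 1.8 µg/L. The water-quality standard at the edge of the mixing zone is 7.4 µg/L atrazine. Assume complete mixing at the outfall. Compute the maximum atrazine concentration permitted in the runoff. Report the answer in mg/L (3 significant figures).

0.466 mg/L

1.8 µg/L = 0.0018 mg/L.
7.4 µg/L = 0.0074 mg/L.
Mass balance: 0.0074·13.26 = 0.16·Cₑ + 13.1·0.0018.
Cₑ = (0.09812 − 0.02358) / 0.16 = 0.4659 mg/L.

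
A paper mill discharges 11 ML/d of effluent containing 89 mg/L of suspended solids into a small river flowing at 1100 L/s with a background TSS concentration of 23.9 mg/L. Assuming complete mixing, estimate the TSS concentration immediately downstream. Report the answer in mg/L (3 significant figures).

11 ML/d = 0.1273 m³/s.
1100 L/s = 1.1 m³/s.
Conservation of mass across the mixing zone: C = (0.1273·89 + 1.1·23.9) / (0.1273 + 1.1) = 37.62/1.227 = 30.65 mg/L.

30.7 mg/L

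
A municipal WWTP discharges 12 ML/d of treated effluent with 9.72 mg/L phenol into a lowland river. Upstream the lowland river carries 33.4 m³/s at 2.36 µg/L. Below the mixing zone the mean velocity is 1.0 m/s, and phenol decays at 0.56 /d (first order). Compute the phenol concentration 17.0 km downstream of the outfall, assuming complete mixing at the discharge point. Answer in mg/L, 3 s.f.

0.0382 mg/L

12 ML/d = 0.1389 m³/s.
2.36 µg/L = 0.00236 mg/L.
After complete mixing, C₀ = (0.1389·9.72 + 33.4·0.00236) / 33.54 = 0.0426 mg/L.
Travel time t = 1.7e+04 m / 1.0 m/s = 1.7e+04 s = 0.1968 d.
C = 0.0426·exp(−0.56·0.1968) = 0.0426·0.8957 = 0.03816 mg/L.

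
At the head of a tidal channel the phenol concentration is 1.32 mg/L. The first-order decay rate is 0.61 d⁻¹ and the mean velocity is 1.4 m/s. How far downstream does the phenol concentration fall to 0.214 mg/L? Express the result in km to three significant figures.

From C = C₀·e^(−kt), t = ln(C₀/C)/k = ln(1.32/0.214)/0.61 = 1.819/0.61 = 2.983 d.
Distance = v·t = 1.4 m/s × 2.577e+05 s = 3.608e+05 m = 360.8 km.

361 km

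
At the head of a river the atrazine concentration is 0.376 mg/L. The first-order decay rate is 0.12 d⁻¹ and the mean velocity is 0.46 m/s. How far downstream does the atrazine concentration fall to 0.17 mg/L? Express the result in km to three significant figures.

From C = C₀·e^(−kt), t = ln(C₀/C)/k = ln(0.376/0.17)/0.12 = 0.7938/0.12 = 6.615 d.
Distance = v·t = 0.46 m/s × 5.715e+05 s = 2.629e+05 m = 262.9 km.

263 km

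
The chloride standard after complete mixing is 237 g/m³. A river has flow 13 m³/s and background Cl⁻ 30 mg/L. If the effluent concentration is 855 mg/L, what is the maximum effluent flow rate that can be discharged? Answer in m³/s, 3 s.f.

Mass balance at complete mixing: C_std·(Q_w + Q_r) = Q_w·C_e + Q_r·C_b.
Rearranging, Q_w = Q_r·(C_std − C_b)/(C_e − C_std) = 13·(237 − 30) / (855 − 237) = 4.354 m³/s.

4.35 m³/s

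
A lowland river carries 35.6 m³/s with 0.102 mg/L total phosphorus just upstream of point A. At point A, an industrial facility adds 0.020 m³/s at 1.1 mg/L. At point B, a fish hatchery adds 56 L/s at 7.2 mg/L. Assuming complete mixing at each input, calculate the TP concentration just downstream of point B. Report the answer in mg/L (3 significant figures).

0.114 mg/L

After input A: C = (35.6·0.102 + 0.02·1.1) / 35.62 = 0.1026 mg/L.
56 L/s = 0.056 m³/s.
After input B: C = (35.62·0.1026 + 0.056·7.2) / 35.68 = 0.1137 mg/L.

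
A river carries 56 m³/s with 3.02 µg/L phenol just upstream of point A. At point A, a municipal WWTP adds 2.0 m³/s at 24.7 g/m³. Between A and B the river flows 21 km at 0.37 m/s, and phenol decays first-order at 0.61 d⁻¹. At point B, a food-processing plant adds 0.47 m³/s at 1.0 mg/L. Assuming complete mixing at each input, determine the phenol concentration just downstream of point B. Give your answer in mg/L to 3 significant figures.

3.02 µg/L = 0.00302 mg/L.
After input A: C = (56·0.00302 + 2·24.7) / 58 = 0.8546 mg/L.
Over the 21 km reach to input B (t = 5.676e+04 s = 0.6569 d), decay gives C = 0.8546·exp(−0.61·0.6569) = 0.5725 mg/L.
After input B: C = (58·0.5725 + 0.47·1) / 58.47 = 0.5759 mg/L.

0.576 mg/L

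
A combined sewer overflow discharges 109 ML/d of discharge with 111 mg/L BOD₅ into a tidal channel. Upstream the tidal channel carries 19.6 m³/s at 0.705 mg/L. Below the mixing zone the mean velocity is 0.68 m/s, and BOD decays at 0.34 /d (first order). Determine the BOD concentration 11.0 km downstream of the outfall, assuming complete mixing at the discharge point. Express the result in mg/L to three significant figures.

6.92 mg/L

109 ML/d = 1.262 m³/s.
After complete mixing, C₀ = (1.262·111 + 19.6·0.705) / 20.86 = 7.375 mg/L.
Travel time t = 1.1e+04 m / 0.68 m/s = 1.618e+04 s = 0.1872 d.
C = 7.375·exp(−0.34·0.1872) = 7.375·0.9383 = 6.92 mg/L.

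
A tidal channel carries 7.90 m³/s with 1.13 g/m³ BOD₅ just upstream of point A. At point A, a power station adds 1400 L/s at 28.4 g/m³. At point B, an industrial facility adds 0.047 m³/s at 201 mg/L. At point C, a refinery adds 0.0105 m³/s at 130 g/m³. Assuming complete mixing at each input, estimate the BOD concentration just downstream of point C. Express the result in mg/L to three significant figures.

1400 L/s = 1.4 m³/s.
After input A: C = (7.9·1.13 + 1.4·28.4) / 9.3 = 5.235 mg/L.
After input B: C = (9.3·5.235 + 0.047·201) / 9.347 = 6.22 mg/L.
After input C: C = (9.347·6.22 + 0.0105·130) / 9.358 = 6.358 mg/L.

6.36 mg/L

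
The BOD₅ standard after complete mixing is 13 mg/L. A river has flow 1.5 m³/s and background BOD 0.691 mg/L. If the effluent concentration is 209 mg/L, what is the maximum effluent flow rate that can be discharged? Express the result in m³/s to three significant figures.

0.0942 m³/s

Mass balance at complete mixing: C_std·(Q_w + Q_r) = Q_w·C_e + Q_r·C_b.
Rearranging, Q_w = Q_r·(C_std − C_b)/(C_e − C_std) = 1.5·(13 − 0.691) / (209 − 13) = 0.0942 m³/s.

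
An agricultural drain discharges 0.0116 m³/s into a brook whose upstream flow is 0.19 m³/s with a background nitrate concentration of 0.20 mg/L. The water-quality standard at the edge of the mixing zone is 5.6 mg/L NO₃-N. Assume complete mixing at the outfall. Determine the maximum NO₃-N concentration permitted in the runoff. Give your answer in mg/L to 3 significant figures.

94.0 mg/L

Mass balance: 5.6·0.2016 = 0.0116·Cₑ + 0.19·0.2.
Cₑ = (1.129 − 0.038) / 0.0116 = 94.05 mg/L.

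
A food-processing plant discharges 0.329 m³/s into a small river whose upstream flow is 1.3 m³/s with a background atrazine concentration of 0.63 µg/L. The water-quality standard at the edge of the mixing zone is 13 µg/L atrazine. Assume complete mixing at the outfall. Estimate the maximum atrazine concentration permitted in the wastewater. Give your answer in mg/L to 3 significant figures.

0.63 µg/L = 0.00063 mg/L.
13 µg/L = 0.013 mg/L.
Mass balance: 0.013·1.629 = 0.329·Cₑ + 1.3·0.00063.
Cₑ = (0.02118 − 0.000819) / 0.329 = 0.06188 mg/L.

0.0619 mg/L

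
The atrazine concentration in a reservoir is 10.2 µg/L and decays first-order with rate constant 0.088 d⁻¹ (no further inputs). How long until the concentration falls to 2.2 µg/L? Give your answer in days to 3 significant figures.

t = ln(C₀/C)/k = ln(10.2/2.2)/0.088 = 1.534/0.088 = 17.43 d.

17.4 d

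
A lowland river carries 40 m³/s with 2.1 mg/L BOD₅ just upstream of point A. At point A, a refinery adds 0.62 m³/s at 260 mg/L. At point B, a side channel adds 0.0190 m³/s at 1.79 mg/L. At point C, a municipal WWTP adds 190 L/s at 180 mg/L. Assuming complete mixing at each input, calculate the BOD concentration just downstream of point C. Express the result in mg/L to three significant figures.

After input A: C = (40·2.1 + 0.62·260) / 40.62 = 6.036 mg/L.
After input B: C = (40.62·6.036 + 0.019·1.79) / 40.64 = 6.034 mg/L.
190 L/s = 0.19 m³/s.
After input C: C = (40.64·6.034 + 0.19·180) / 40.83 = 6.844 mg/L.

6.84 mg/L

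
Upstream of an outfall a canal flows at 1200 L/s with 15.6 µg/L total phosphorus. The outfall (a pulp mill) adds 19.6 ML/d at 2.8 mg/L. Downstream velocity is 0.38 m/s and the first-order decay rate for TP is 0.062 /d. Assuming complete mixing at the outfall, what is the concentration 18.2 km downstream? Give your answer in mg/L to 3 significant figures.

0.443 mg/L

19.6 ML/d = 0.2269 m³/s.
1200 L/s = 1.2 m³/s.
15.6 µg/L = 0.0156 mg/L.
After complete mixing, C₀ = (0.2269·2.8 + 1.2·0.0156) / 1.427 = 0.4583 mg/L.
Travel time t = 1.82e+04 m / 0.38 m/s = 4.789e+04 s = 0.5543 d.
C = 0.4583·exp(−0.062·0.5543) = 0.4583·0.9662 = 0.4428 mg/L.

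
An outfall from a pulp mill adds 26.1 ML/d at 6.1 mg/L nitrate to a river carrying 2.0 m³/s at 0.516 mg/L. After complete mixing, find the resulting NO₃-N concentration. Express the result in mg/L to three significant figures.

1.25 mg/L

26.1 ML/d = 0.3021 m³/s.
Flow-weighted mixing gives C = (0.3021·6.1 + 2·0.516) / (0.3021 + 2) = 2.875/2.302 = 1.249 mg/L.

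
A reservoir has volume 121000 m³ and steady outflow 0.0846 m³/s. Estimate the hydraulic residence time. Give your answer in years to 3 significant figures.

Q = 0.0846 m³/s × 3.156e+07 s/yr = 2.67e+06 m³/yr.
Hydraulic residence time τ = V/Q = 121000/2.67e+06 = 0.04532 yr.

0.0453 yr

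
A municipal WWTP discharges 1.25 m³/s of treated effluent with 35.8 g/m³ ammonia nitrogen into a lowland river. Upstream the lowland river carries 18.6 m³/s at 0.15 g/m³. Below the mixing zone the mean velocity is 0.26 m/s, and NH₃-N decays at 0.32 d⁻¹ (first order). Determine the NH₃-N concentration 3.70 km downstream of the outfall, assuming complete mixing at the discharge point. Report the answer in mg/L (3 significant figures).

2.27 mg/L

After complete mixing, C₀ = (1.25·35.8 + 18.6·0.15) / 19.85 = 2.395 mg/L.
Travel time t = 3700 m / 0.26 m/s = 1.423e+04 s = 0.1647 d.
C = 2.395·exp(−0.32·0.1647) = 2.395·0.9487 = 2.272 mg/L.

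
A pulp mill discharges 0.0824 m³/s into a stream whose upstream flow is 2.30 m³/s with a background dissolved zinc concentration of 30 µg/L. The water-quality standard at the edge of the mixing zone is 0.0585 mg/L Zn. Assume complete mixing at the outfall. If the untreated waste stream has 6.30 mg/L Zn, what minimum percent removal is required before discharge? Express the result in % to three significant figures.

86.4 %

30 µg/L = 0.03 mg/L.
Mass balance: 0.0585·2.382 = 0.0824·Cₑ + 2.3·0.03.
Cₑ = (0.1394 − 0.069) / 0.0824 = 0.854 mg/L.
Required removal = 1 − 0.854/6.30 = 86.44 %.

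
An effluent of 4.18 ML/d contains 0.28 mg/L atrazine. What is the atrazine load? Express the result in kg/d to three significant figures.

4.18 ML/d = 0.04838 m³/s.
Mass flux = Q·C = 0.04838 m³/s × 0.28 g/m³ = 0.01355 g/s.
= 0.01355 g/s × 86.4 = 1.17 kg/d.

1.17 kg/d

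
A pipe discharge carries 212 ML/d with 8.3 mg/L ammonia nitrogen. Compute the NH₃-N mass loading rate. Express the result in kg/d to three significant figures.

1760 kg/d

212 ML/d = 2.454 m³/s.
Mass flux = Q·C = 2.454 m³/s × 8.3 g/m³ = 20.37 g/s.
= 20.37 g/s × 86.4 = 1760 kg/d.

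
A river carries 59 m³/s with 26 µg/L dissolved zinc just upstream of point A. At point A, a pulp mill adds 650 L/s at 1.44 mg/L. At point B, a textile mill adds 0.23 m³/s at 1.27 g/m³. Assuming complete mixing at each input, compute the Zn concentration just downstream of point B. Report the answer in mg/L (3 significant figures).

26 µg/L = 0.026 mg/L.
650 L/s = 0.65 m³/s.
After input A: C = (59·0.026 + 0.65·1.44) / 59.65 = 0.04141 mg/L.
After input B: C = (59.65·0.04141 + 0.23·1.27) / 59.88 = 0.04613 mg/L.

0.0461 mg/L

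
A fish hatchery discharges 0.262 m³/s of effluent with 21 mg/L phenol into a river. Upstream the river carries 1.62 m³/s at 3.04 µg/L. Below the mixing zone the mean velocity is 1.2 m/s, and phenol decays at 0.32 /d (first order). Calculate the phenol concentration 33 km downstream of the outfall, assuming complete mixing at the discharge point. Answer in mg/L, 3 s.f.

2.64 mg/L

3.04 µg/L = 0.00304 mg/L.
After complete mixing, C₀ = (0.262·21 + 1.62·0.00304) / 1.882 = 2.926 mg/L.
Travel time t = 3.3e+04 m / 1.2 m/s = 2.75e+04 s = 0.3183 d.
C = 2.926·exp(−0.32·0.3183) = 2.926·0.9032 = 2.643 mg/L.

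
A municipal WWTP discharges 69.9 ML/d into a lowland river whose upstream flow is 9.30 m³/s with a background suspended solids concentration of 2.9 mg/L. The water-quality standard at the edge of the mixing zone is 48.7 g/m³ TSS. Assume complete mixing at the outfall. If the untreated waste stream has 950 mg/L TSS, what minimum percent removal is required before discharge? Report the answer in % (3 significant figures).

69.9 ML/d = 0.809 m³/s.
Mass balance: 48.7·10.11 = 0.809·Cₑ + 9.3·2.9.
Cₑ = (492.3 − 26.97) / 0.809 = 575.2 mg/L.
Required removal = 1 − 575.2/950 = 39.45 %.

39.5 %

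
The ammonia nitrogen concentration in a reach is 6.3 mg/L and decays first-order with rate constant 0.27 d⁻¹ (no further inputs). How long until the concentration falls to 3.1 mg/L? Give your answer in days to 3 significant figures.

t = ln(C₀/C)/k = ln(6.3/3.1)/0.27 = 0.7091/0.27 = 2.626 d.

2.63 d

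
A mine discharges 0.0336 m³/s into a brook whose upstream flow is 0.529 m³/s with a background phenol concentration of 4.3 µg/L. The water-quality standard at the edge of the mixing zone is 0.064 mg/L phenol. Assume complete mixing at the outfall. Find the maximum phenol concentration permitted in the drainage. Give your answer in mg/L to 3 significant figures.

4.3 µg/L = 0.0043 mg/L.
Mass balance: 0.064·0.5626 = 0.0336·Cₑ + 0.529·0.0043.
Cₑ = (0.03601 − 0.002275) / 0.0336 = 1.004 mg/L.

1.00 mg/L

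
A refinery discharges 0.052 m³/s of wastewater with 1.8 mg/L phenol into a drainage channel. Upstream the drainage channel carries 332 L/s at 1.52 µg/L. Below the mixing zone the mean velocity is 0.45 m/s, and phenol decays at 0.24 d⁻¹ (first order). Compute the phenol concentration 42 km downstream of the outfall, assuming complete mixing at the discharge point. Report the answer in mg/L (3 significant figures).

0.189 mg/L

332 L/s = 0.332 m³/s.
1.52 µg/L = 0.00152 mg/L.
After complete mixing, C₀ = (0.052·1.8 + 0.332·0.00152) / 0.384 = 0.2451 mg/L.
Travel time t = 4.2e+04 m / 0.45 m/s = 9.333e+04 s = 1.08 d.
C = 0.2451·exp(−0.24·1.08) = 0.2451·0.7716 = 0.1891 mg/L.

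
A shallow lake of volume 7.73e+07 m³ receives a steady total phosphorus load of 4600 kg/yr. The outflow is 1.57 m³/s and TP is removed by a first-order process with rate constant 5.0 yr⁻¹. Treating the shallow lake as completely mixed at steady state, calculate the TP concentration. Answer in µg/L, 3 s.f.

10.5 µg/L

Outflow Q = 1.57 m³/s × 3.156e+07 s/yr = 4.955e+07 m³/yr.
Steady-state CSTR mass balance: W = Q·C + k·V·C, so C = W/(Q + kV).
Q + kV = 4.955e+07 + 5.0·7.73e+07 = 4.36e+08 m³/yr.
C = 4600/4.36e+08 = 1.055e-05 kg/m³ = 0.01055 mg/L = 10.55 µg/L.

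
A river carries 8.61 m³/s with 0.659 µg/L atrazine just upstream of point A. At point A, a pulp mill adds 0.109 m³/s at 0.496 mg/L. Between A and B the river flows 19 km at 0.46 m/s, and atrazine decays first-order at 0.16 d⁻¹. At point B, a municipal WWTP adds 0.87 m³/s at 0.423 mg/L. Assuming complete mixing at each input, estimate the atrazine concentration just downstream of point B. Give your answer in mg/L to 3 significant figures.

0.0441 mg/L

0.659 µg/L = 0.000659 mg/L.
After input A: C = (8.61·0.000659 + 0.109·0.496) / 8.719 = 0.006851 mg/L.
Over the 19 km reach to input B (t = 4.13e+04 s = 0.4781 d), decay gives C = 0.006851·exp(−0.16·0.4781) = 0.006347 mg/L.
After input B: C = (8.719·0.006347 + 0.87·0.423) / 9.589 = 0.04415 mg/L.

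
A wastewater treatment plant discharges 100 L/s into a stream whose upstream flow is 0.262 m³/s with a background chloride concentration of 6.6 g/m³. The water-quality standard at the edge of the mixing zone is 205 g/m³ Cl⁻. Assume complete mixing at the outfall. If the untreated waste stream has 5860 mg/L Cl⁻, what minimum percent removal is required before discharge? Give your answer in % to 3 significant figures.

100 L/s = 0.1 m³/s.
Mass balance: 205·0.362 = 0.1·Cₑ + 0.262·6.6.
Cₑ = (74.21 − 1.729) / 0.1 = 724.8 mg/L.
Required removal = 1 − 724.8/5860 = 87.63 %.

87.6 %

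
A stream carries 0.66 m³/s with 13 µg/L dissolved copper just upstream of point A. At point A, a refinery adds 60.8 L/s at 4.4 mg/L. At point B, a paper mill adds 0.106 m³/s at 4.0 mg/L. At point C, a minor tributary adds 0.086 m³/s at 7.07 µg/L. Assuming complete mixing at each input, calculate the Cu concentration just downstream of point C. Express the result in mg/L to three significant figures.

0.768 mg/L

13 µg/L = 0.013 mg/L.
60.8 L/s = 0.0608 m³/s.
After input A: C = (0.66·0.013 + 0.0608·4.4) / 0.7208 = 0.383 mg/L.
After input B: C = (0.7208·0.383 + 0.106·4) / 0.8268 = 0.8468 mg/L.
7.07 µg/L = 0.00707 mg/L.
After input C: C = (0.8268·0.8468 + 0.086·0.00707) / 0.9128 = 0.7676 mg/L.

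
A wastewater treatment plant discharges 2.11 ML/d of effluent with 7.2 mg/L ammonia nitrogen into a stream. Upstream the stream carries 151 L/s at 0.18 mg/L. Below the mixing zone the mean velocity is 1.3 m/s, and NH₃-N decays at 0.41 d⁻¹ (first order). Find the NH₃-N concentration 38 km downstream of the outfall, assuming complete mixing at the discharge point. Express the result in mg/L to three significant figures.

1.01 mg/L

2.11 ML/d = 0.02442 m³/s.
151 L/s = 0.151 m³/s.
After complete mixing, C₀ = (0.02442·7.2 + 0.151·0.18) / 0.1754 = 1.157 mg/L.
Travel time t = 3.8e+04 m / 1.3 m/s = 2.923e+04 s = 0.3383 d.
C = 1.157·exp(−0.41·0.3383) = 1.157·0.8705 = 1.007 mg/L.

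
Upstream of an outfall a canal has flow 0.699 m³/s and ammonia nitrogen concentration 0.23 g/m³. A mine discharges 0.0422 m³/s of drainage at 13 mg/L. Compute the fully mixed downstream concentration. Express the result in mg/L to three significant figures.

Conservation of mass across the mixing zone: C = (0.0422·13 + 0.699·0.23) / (0.0422 + 0.699) = 0.7094/0.7412 = 0.9571 mg/L.

0.957 mg/L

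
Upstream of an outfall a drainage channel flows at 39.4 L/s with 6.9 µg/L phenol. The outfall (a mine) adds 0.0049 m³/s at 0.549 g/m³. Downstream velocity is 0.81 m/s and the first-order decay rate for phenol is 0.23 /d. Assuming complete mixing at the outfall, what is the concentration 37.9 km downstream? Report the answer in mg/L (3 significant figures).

39.4 L/s = 0.0394 m³/s.
6.9 µg/L = 0.0069 mg/L.
After complete mixing, C₀ = (0.0049·0.549 + 0.0394·0.0069) / 0.0443 = 0.06686 mg/L.
Travel time t = 3.79e+04 m / 0.81 m/s = 4.679e+04 s = 0.5416 d.
C = 0.06686·exp(−0.23·0.5416) = 0.06686·0.8829 = 0.05903 mg/L.

0.0590 mg/L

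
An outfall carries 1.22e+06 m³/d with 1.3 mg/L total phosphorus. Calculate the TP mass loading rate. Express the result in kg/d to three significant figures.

1590 kg/d

1.22e+06 m³/d = 14.12 m³/s.
Mass flux = Q·C = 14.12 m³/s × 1.3 g/m³ = 18.36 g/s.
= 18.36 g/s × 86.4 = 1586 kg/d.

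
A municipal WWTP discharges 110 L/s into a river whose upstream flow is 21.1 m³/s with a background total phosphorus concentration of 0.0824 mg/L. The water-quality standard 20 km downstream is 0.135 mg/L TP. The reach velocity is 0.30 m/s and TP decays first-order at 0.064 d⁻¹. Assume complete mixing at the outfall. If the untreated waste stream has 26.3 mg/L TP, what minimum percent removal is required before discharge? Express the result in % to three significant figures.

110 L/s = 0.11 m³/s.
Travel time to the compliance point: t = 2e+04/0.30 = 6.667e+04 s = 0.7716 d; decay factor exp(−0.064·0.7716) = 0.9518.
So the concentration just after mixing may be at most 0.135/0.9518 = 0.1418 mg/L.
Mass balance: 0.1418·21.21 = 0.11·Cₑ + 21.1·0.0824.
Cₑ = (3.008 − 1.739) / 0.11 = 11.54 mg/L.
Required removal = 1 − 11.54/26.3 = 56.11 %.

56.1 %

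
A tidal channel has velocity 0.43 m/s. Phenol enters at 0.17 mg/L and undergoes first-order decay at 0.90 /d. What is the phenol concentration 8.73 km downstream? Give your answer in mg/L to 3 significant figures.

Travel time t = 8.73 km / 0.43 m/s = 8730/0.43 = 2.03e+04 s = 0.235 d.
First-order decay: C = 0.17·exp(−0.90·0.235) = 0.17·0.8094 = 0.1376 mg/L.

0.138 mg/L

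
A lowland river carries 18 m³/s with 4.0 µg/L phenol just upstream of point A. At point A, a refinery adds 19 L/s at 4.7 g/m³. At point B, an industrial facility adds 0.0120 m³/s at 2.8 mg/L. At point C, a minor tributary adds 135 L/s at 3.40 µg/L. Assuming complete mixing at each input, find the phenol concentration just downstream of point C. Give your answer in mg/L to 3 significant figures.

0.0108 mg/L

4.0 µg/L = 0.004 mg/L.
19 L/s = 0.019 m³/s.
After input A: C = (18·0.004 + 0.019·4.7) / 18.02 = 0.008952 mg/L.
After input B: C = (18.02·0.008952 + 0.012·2.8) / 18.03 = 0.01081 mg/L.
135 L/s = 0.135 m³/s.
3.40 µg/L = 0.0034 mg/L.
After input C: C = (18.03·0.01081 + 0.135·0.0034) / 18.17 = 0.01075 mg/L.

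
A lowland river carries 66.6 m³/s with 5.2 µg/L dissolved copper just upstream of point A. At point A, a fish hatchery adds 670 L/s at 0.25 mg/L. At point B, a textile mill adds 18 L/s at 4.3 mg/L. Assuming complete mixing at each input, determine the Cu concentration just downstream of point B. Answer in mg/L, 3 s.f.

0.00879 mg/L

5.2 µg/L = 0.0052 mg/L.
670 L/s = 0.67 m³/s.
After input A: C = (66.6·0.0052 + 0.67·0.25) / 67.27 = 0.007638 mg/L.
18 L/s = 0.018 m³/s.
After input B: C = (67.27·0.007638 + 0.018·4.3) / 67.29 = 0.008786 mg/L.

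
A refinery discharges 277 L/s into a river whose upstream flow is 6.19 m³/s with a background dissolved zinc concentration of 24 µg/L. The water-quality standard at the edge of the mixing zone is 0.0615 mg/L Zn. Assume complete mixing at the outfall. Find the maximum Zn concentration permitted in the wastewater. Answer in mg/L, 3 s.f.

277 L/s = 0.277 m³/s.
24 µg/L = 0.024 mg/L.
Mass balance: 0.0615·6.467 = 0.277·Cₑ + 6.19·0.024.
Cₑ = (0.3977 − 0.1486) / 0.277 = 0.8995 mg/L.

0.899 mg/L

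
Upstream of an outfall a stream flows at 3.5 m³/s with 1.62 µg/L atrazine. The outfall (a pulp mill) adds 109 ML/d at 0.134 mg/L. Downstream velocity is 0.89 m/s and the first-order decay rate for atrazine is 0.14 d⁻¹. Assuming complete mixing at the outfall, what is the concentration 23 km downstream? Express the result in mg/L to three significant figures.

109 ML/d = 1.262 m³/s.
1.62 µg/L = 0.00162 mg/L.
After complete mixing, C₀ = (1.262·0.134 + 3.5·0.00162) / 4.762 = 0.03669 mg/L.
Travel time t = 2.3e+04 m / 0.89 m/s = 2.584e+04 s = 0.2991 d.
C = 0.03669·exp(−0.14·0.2991) = 0.03669·0.959 = 0.03519 mg/L.

0.0352 mg/L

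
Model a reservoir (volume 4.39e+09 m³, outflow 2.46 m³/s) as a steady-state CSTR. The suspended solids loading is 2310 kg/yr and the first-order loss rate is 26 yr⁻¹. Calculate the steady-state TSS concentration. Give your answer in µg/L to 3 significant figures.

0.0202 µg/L

Outflow Q = 2.46 m³/s × 3.156e+07 s/yr = 7.763e+07 m³/yr.
Steady-state CSTR mass balance: W = Q·C + k·V·C, so C = W/(Q + kV).
Q + kV = 7.763e+07 + 26·4.39e+09 = 1.142e+11 m³/yr.
C = 2310/1.142e+11 = 2.022e-08 kg/m³ = 2.022e-05 mg/L = 0.02022 µg/L.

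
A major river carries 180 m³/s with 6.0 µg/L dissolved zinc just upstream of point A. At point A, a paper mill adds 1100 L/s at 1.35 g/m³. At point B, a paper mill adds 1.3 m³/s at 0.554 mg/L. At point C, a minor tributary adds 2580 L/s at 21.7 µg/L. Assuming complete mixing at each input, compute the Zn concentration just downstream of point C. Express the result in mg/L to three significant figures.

6.0 µg/L = 0.006 mg/L.
1100 L/s = 1.1 m³/s.
After input A: C = (180·0.006 + 1.1·1.35) / 181.1 = 0.01416 mg/L.
After input B: C = (181.1·0.01416 + 1.3·0.554) / 182.4 = 0.01801 mg/L.
2580 L/s = 2.58 m³/s.
21.7 µg/L = 0.0217 mg/L.
After input C: C = (182.4·0.01801 + 2.58·0.0217) / 185 = 0.01806 mg/L.

0.0181 mg/L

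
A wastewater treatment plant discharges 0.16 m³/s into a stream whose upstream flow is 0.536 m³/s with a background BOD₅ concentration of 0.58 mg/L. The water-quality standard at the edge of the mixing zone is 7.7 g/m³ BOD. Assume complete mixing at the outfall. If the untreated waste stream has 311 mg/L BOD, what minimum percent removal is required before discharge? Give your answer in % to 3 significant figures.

Mass balance: 7.7·0.696 = 0.16·Cₑ + 0.536·0.58.
Cₑ = (5.359 − 0.3109) / 0.16 = 31.55 mg/L.
Required removal = 1 − 31.55/311 = 89.85 %.

89.9 %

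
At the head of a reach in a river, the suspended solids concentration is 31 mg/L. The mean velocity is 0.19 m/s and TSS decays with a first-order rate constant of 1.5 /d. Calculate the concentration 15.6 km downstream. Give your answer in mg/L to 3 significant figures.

7.45 mg/L

Travel time t = 15.6 km / 0.19 m/s = 1.56e+04/0.19 = 8.211e+04 s = 0.9503 d.
First-order decay: C = 31·exp(−1.5·0.9503) = 31·0.2404 = 7.452 mg/L.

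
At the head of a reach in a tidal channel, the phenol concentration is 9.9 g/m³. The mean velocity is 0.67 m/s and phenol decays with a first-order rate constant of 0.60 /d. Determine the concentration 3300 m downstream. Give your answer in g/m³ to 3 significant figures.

9.57 g/m³

Travel time t = 3300 m / 0.67 m/s = 3300/0.67 = 4925 s = 0.05701 d.
First-order decay: C = 9.9·exp(−0.60·0.05701) = 9.9·0.9664 = 9.567 g/m³.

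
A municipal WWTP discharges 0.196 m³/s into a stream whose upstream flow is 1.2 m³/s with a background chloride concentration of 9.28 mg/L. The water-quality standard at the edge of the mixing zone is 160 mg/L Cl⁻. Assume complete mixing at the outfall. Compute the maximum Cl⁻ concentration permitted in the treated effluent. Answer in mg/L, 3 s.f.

1080 mg/L

Mass balance: 160·1.396 = 0.196·Cₑ + 1.2·9.28.
Cₑ = (223.4 − 11.14) / 0.196 = 1083 mg/L.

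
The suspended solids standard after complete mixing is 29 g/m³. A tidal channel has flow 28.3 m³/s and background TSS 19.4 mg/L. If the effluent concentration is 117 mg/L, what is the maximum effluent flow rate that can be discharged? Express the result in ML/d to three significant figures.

267 ML/d

Mass balance at complete mixing: C_std·(Q_w + Q_r) = Q_w·C_e + Q_r·C_b.
Rearranging, Q_w = Q_r·(C_std − C_b)/(C_e − C_std) = 28.3·(29 − 19.4) / (117 − 29) = 3.087 m³/s.
= 266.7 ML/d.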